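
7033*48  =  337584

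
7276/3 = 7276/3 = 2425.33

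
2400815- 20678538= - 18277723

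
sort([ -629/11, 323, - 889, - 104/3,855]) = [ - 889,  -  629/11, - 104/3,323,855]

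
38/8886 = 19/4443 = 0.00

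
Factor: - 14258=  - 2^1 *7129^1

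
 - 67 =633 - 700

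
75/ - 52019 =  - 1 + 51944/52019 = - 0.00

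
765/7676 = 765/7676  =  0.10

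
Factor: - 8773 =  - 31^1*283^1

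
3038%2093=945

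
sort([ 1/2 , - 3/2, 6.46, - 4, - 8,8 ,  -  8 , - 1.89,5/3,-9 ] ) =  [ - 9,-8, - 8, - 4, - 1.89, - 3/2 , 1/2,5/3,6.46,8]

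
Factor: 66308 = 2^2*11^2 * 137^1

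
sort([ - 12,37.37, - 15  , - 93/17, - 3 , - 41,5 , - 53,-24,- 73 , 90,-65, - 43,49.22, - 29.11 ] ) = [  -  73, - 65, - 53,-43,- 41,  -  29.11, -24, - 15,-12, - 93/17, - 3 , 5, 37.37, 49.22, 90]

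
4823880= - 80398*( - 60) 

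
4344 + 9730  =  14074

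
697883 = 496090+201793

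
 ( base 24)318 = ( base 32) 1N0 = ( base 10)1760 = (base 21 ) 3kh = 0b11011100000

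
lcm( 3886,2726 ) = 182642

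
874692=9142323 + -8267631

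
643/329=643/329 = 1.95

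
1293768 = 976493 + 317275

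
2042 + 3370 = 5412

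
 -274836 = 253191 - 528027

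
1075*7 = 7525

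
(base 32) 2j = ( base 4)1103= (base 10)83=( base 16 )53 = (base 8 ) 123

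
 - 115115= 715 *( - 161)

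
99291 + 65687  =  164978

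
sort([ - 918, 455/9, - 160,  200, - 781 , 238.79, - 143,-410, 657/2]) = [  -  918,- 781, - 410, - 160, -143, 455/9,200,238.79, 657/2]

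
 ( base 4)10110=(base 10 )276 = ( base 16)114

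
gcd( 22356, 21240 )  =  36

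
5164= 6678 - 1514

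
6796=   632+6164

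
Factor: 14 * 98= 2^2*7^3  =  1372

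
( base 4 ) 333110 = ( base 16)FD4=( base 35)3ar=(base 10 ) 4052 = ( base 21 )93k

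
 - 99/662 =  - 99/662 = - 0.15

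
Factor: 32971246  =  2^1 * 7^1 * 11^1*347^1*617^1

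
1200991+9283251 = 10484242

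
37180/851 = 37180/851 = 43.69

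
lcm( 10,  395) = 790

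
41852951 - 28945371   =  12907580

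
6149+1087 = 7236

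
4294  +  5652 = 9946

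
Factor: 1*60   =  60 = 2^2*3^1*5^1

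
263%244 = 19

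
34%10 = 4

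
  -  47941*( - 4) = 191764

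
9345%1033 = 48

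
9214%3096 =3022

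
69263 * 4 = 277052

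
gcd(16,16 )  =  16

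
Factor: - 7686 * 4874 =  - 2^2 * 3^2 * 7^1 * 61^1  *2437^1 = - 37461564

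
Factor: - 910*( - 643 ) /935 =2^1*7^1*11^ ( - 1)*13^1*17^( - 1)*643^1 =117026/187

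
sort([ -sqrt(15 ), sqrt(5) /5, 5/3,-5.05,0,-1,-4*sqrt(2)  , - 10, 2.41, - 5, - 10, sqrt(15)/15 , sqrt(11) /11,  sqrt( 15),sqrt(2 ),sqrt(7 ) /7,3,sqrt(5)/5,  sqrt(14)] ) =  [ - 10, - 10, - 4*sqrt( 2 ), - 5.05, - 5, - sqrt(15), - 1 , 0, sqrt( 15 ) /15, sqrt(11) /11, sqrt(7 ) /7, sqrt(5)/5,sqrt(5 )/5,sqrt(2 ),5/3, 2.41,3,sqrt(14),sqrt(15) ]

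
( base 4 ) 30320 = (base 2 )1100111000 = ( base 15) 39e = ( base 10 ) 824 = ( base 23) 1cj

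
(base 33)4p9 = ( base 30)5N0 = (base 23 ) 9if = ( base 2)1010001000110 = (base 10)5190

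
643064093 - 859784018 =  - 216719925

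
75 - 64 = 11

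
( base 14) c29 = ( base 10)2389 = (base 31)2F2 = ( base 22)4kd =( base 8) 4525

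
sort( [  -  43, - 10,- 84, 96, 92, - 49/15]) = [-84, - 43, - 10, - 49/15,92, 96 ] 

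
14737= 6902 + 7835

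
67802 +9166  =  76968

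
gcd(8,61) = 1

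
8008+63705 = 71713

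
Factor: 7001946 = 2^1 * 3^2*7^1*61^1*911^1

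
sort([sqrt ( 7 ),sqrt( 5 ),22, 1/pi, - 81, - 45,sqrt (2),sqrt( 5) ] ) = [ - 81, - 45,1/pi,sqrt (2),sqrt( 5),sqrt( 5) , sqrt( 7) , 22]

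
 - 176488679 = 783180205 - 959668884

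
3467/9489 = 3467/9489=0.37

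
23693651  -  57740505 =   -  34046854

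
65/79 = 65/79 = 0.82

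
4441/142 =4441/142 = 31.27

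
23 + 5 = 28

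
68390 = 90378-21988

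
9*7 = 63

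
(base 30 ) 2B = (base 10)71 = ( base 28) 2f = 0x47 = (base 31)29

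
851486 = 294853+556633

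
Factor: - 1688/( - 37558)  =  2^2*89^(  -  1) = 4/89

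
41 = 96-55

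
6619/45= 6619/45 = 147.09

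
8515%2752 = 259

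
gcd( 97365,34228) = 1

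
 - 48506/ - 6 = 24253/3 = 8084.33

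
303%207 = 96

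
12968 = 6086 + 6882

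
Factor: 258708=2^2*3^1*21559^1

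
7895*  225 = 1776375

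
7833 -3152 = 4681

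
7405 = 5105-  -  2300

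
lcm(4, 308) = 308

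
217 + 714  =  931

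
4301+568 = 4869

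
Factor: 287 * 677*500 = 97149500 = 2^2*5^3*7^1 * 41^1 * 677^1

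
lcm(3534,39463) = 236778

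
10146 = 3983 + 6163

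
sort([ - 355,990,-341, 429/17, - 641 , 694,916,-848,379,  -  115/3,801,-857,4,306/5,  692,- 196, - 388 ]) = [ - 857,-848, - 641, - 388, - 355, - 341, - 196, - 115/3, 4, 429/17 , 306/5, 379, 692, 694, 801,916,990 ]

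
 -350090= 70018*( - 5)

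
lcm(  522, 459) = 26622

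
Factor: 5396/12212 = 19^1*43^( - 1) = 19/43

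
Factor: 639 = 3^2*71^1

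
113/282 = 113/282=0.40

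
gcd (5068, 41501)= 1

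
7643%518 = 391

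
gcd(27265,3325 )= 665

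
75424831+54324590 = 129749421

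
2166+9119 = 11285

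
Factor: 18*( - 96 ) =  - 1728 = - 2^6*3^3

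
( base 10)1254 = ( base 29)1e7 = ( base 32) 176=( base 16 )4e6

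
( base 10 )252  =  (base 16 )FC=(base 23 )AM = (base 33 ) 7l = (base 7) 510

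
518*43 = 22274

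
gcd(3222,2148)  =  1074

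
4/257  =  4/257 = 0.02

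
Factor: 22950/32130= 5^1*7^ ( - 1) = 5/7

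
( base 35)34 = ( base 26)45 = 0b1101101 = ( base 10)109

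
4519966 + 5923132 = 10443098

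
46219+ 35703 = 81922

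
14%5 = 4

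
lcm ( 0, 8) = 0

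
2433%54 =3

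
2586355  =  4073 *635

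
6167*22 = 135674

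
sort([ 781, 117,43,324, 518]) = [ 43,117,  324,  518, 781] 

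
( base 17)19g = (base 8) 712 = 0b111001010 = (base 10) 458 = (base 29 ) FN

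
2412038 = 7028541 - 4616503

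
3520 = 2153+1367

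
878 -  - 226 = 1104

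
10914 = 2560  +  8354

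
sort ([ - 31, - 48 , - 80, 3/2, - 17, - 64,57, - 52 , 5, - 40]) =[ - 80, -64, - 52, - 48,  -  40, - 31, - 17,  3/2,5,57]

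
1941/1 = 1941   =  1941.00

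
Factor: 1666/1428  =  2^( -1)*3^( - 1)*7^1 = 7/6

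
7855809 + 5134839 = 12990648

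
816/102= 8=8.00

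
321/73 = 321/73 =4.40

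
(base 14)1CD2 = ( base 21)BK9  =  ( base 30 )5Q0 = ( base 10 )5280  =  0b1010010100000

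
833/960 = 833/960 =0.87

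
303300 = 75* 4044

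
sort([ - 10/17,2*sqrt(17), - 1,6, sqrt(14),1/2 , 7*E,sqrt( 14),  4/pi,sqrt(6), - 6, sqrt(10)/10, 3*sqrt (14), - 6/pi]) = [ - 6, - 6/pi, - 1, - 10/17,sqrt(10) /10, 1/2, 4/pi,sqrt( 6)  ,  sqrt(14 ),sqrt(14),6 , 2*sqrt(17),  3*sqrt(14 ),7* E ]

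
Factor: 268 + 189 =457 = 457^1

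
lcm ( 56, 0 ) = 0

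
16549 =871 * 19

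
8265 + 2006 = 10271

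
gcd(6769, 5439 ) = 7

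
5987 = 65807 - 59820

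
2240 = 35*64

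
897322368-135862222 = 761460146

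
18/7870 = 9/3935 = 0.00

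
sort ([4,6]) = [ 4, 6 ] 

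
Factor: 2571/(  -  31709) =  - 3^1 * 37^( - 1) = - 3/37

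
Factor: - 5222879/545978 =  - 2^ ( - 1 )*272989^ (  -  1 )*5222879^1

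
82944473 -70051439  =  12893034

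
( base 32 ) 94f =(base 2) 10010010001111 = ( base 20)137j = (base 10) 9359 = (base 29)B3L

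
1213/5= 1213/5 = 242.60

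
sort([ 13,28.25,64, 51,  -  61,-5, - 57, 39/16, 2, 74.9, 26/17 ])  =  [  -  61, - 57, - 5, 26/17,2,39/16,13,28.25,51, 64, 74.9] 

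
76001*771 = 58596771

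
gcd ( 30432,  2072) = 8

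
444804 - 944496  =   - 499692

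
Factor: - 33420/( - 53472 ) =5/8  =  2^( - 3)*5^1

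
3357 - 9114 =-5757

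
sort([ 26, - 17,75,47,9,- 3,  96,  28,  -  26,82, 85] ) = [-26, - 17,- 3, 9,26,28, 47,  75,82,85 , 96]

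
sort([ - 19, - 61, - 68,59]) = [ - 68,-61, - 19,59 ]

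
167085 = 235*711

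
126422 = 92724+33698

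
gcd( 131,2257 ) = 1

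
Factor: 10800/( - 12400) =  - 27/31 = - 3^3*31^ ( - 1)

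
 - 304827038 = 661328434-966155472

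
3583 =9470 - 5887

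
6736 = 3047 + 3689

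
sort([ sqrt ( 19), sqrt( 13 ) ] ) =[ sqrt(13), sqrt( 19)]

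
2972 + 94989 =97961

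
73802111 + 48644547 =122446658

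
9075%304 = 259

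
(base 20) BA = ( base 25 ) 95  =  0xe6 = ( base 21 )AK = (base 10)230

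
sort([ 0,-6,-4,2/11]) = [ - 6, - 4,0,2/11 ] 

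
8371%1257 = 829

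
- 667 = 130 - 797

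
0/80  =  0 = 0.00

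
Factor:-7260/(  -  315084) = 5^1*7^ (-1 )*31^(  -  1) = 5/217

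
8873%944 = 377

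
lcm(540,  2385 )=28620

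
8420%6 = 2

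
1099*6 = 6594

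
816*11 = 8976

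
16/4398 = 8/2199 = 0.00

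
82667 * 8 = 661336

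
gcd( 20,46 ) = 2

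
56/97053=56/97053 = 0.00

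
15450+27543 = 42993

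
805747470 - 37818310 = 767929160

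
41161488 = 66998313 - 25836825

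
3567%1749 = 69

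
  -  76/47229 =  - 1+47153/47229 = -0.00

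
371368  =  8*46421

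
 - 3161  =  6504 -9665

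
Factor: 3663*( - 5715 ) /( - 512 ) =2^( - 9 )*3^4*5^1*11^1*37^1*127^1  =  20934045/512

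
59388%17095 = 8103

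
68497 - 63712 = 4785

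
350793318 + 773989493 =1124782811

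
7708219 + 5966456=13674675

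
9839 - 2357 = 7482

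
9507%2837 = 996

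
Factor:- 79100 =-2^2*5^2*7^1  *113^1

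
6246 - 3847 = 2399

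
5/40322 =5/40322= 0.00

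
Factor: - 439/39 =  - 3^( - 1)*13^( -1) * 439^1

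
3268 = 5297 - 2029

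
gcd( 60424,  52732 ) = 4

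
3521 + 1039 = 4560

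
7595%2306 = 677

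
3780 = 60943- 57163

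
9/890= 9/890 = 0.01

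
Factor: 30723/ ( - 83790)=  -2^( - 1) *3^(-1) * 5^( - 1 ) * 11^1 =- 11/30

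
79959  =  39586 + 40373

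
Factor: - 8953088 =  - 2^8*41^1  *853^1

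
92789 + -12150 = 80639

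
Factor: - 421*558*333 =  - 2^1*3^4*31^1*37^1*421^1  =  - 78227694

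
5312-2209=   3103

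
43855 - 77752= - 33897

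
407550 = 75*5434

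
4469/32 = 139 + 21/32=139.66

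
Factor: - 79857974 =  - 2^1*7^1*5704141^1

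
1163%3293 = 1163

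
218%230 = 218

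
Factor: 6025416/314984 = 3^1*39373^( - 1)*251059^1 = 753177/39373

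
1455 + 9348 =10803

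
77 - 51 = 26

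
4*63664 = 254656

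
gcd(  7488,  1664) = 832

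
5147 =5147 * 1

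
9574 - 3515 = 6059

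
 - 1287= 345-1632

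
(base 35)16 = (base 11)38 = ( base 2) 101001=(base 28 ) 1d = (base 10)41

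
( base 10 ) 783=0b1100001111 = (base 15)373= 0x30F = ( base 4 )30033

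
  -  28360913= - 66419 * 427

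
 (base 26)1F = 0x29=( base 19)23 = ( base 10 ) 41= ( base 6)105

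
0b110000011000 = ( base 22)68g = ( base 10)3096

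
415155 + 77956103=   78371258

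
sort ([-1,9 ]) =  [ - 1, 9]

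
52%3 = 1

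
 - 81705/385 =-16341/77 =- 212.22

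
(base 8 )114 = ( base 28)2K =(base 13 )5B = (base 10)76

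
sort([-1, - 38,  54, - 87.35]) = [ - 87.35,-38 ,-1,54]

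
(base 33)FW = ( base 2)1000001111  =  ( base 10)527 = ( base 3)201112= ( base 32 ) GF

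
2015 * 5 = 10075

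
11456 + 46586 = 58042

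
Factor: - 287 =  - 7^1*41^1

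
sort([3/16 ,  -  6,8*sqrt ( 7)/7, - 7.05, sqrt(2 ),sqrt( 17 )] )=[ - 7.05, - 6,  3/16,  sqrt(2 ),8*sqrt( 7)/7 , sqrt (17 ) ] 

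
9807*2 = 19614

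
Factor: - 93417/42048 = -2^(-6 )*3^( - 1 )*73^(  -  1 ) * 31139^1=- 31139/14016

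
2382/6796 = 1191/3398 =0.35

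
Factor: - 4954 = - 2^1*2477^1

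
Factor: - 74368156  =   -2^2*43^1 * 432373^1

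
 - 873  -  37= - 910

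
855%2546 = 855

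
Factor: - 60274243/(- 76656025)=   5^( - 2)*31^( - 1)*71^1* 98911^(-1) * 848933^1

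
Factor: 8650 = 2^1*5^2* 173^1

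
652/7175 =652/7175 = 0.09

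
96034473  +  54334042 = 150368515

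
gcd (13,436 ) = 1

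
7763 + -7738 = 25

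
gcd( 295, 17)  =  1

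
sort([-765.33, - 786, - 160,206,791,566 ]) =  [  -  786, - 765.33, - 160, 206,566, 791 ] 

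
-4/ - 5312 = 1/1328 = 0.00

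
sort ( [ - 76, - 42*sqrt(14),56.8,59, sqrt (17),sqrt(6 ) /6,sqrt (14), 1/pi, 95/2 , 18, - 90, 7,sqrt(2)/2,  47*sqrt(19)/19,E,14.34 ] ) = [ - 42*sqrt ( 14),-90, - 76,1/pi , sqrt( 6)/6, sqrt( 2) /2,E,sqrt(14 ),sqrt (17),7, 47 * sqrt( 19)/19,14.34,  18,95/2, 56.8,59]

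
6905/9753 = 6905/9753   =  0.71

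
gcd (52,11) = 1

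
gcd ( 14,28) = 14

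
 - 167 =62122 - 62289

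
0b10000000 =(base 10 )128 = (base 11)107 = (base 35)3n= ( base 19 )6E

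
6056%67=26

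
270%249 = 21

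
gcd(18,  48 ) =6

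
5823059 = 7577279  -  1754220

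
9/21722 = 9/21722 = 0.00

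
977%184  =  57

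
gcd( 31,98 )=1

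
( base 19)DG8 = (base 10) 5005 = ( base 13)2380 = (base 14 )1b77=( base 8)11615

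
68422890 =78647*870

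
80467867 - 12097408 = 68370459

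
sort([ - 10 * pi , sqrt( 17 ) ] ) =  [ - 10*pi, sqrt(17 )]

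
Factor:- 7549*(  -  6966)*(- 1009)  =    -  53059611006 = - 2^1*3^4*43^1*1009^1 * 7549^1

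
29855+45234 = 75089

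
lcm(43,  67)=2881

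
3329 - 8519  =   - 5190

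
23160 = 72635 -49475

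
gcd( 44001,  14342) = 1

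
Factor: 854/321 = 2^1*3^(- 1 )*7^1*61^1 * 107^( - 1) 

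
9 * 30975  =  278775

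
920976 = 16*57561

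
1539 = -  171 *(-9) 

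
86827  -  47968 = 38859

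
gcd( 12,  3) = 3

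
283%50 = 33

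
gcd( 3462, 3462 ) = 3462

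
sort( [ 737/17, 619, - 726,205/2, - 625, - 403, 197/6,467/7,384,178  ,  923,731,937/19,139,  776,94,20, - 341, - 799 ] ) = [-799, - 726, - 625,  -  403, - 341,20, 197/6, 737/17, 937/19, 467/7,94,205/2, 139,178, 384, 619,731, 776, 923 ] 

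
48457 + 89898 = 138355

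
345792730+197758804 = 543551534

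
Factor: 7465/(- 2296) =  - 2^( - 3)* 5^1 *7^( - 1 ) *41^(-1 )*1493^1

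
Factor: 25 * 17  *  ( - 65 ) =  - 27625 = - 5^3*13^1*17^1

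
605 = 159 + 446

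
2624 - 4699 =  - 2075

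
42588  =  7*6084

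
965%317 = 14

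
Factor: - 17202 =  - 2^1*3^1*47^1*61^1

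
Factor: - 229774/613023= - 2^1*3^( - 1)*131^1*233^( - 1)=- 262/699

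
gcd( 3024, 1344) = 336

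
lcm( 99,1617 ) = 4851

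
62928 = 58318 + 4610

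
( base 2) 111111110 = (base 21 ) 136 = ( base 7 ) 1326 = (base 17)1d0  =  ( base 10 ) 510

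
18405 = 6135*3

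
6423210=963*6670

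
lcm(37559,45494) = 3230074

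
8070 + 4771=12841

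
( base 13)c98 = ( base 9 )2852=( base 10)2153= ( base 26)34L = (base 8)4151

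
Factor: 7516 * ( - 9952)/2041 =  - 74799232/2041 = - 2^7*13^( - 1 )*157^ ( - 1)*311^1 * 1879^1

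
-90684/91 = - 997 + 43/91 =- 996.53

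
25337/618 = 25337/618  =  41.00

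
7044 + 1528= 8572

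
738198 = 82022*9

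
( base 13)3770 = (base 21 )HHB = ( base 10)7865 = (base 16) 1eb9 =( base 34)6RB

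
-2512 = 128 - 2640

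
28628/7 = 28628/7 = 4089.71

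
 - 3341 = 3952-7293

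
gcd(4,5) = 1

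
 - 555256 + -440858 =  - 996114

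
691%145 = 111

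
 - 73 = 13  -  86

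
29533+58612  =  88145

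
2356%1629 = 727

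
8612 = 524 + 8088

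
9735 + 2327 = 12062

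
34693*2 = 69386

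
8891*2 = 17782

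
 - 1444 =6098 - 7542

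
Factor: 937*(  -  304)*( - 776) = 221042048 = 2^7*19^1*97^1*937^1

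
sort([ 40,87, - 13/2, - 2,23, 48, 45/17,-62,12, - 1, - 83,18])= [-83 , - 62,  -  13/2, - 2,-1,45/17,12, 18,23,40,48,87]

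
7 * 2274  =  15918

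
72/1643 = 72/1643 = 0.04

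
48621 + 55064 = 103685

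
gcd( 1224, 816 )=408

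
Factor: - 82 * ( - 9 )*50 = 2^2*3^2*5^2*41^1 = 36900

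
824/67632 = 103/8454=0.01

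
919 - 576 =343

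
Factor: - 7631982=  - 2^1*3^4*47111^1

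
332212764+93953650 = 426166414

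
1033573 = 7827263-6793690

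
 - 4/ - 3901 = 4/3901=0.00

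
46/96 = 23/48  =  0.48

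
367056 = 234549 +132507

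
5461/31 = 176 + 5/31 = 176.16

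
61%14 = 5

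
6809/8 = 6809/8 = 851.12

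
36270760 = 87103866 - 50833106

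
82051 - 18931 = 63120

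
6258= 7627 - 1369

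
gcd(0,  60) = 60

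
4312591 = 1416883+2895708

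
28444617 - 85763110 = - 57318493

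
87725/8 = 10965 + 5/8 = 10965.62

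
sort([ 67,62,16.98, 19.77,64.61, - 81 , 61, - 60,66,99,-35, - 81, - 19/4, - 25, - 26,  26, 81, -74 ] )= [ - 81, - 81, - 74,-60, - 35, - 26, - 25,  -  19/4,16.98, 19.77,26, 61, 62,64.61, 66,67, 81,99] 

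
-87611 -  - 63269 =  - 24342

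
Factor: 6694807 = 7^1 * 956401^1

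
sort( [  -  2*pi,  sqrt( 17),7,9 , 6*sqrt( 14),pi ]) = [ -2*pi,pi,sqrt(17), 7,9, 6*sqrt( 14)]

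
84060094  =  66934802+17125292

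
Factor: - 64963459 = -11^1*5905769^1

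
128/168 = 16/21 = 0.76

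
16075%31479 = 16075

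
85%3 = 1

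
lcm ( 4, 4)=4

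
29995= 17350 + 12645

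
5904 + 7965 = 13869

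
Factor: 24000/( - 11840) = - 3^1*5^2*37^( - 1) =- 75/37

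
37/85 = 37/85 = 0.44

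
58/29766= 29/14883 = 0.00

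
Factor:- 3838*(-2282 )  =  2^2*7^1*19^1 * 101^1 * 163^1  =  8758316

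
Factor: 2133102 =2^1*3^1*355517^1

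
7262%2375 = 137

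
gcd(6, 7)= 1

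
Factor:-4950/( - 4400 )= 2^( - 3 )*3^2= 9/8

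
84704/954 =88 + 376/477 = 88.79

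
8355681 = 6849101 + 1506580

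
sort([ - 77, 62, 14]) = [ - 77, 14, 62] 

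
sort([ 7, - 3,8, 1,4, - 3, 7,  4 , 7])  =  [ - 3, - 3,1,4 , 4,7,7,7,8 ] 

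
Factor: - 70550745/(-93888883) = 3^1*5^1 * 11^(-1) *43^1 * 59^( - 1)*89^1*1229^1*144667^( - 1)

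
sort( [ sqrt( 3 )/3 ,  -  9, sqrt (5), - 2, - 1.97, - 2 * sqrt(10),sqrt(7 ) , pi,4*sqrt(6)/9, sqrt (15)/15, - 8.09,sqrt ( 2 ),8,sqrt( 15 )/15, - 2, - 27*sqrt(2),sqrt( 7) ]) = [ - 27 * sqrt(2), - 9, - 8.09, - 2*sqrt(10 ) , - 2,-2, - 1.97,  sqrt( 15 )/15, sqrt(15 ) /15,sqrt(3)/3,4 * sqrt( 6)/9,sqrt (2 ), sqrt(5),sqrt( 7), sqrt( 7 ), pi , 8]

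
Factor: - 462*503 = -2^1*  3^1*7^1*11^1*503^1 = - 232386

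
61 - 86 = -25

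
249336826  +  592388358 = 841725184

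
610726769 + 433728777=1044455546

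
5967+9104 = 15071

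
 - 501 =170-671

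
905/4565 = 181/913 = 0.20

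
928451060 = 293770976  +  634680084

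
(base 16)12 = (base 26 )i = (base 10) 18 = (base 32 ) i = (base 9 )20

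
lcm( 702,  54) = 702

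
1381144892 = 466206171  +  914938721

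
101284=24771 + 76513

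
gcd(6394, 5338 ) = 2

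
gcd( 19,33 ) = 1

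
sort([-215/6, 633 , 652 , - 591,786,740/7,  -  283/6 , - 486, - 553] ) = [ - 591, - 553, - 486 , - 283/6,-215/6,740/7,633,652, 786]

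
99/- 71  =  -99/71 = - 1.39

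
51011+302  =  51313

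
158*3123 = 493434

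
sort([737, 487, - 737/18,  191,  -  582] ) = [-582, - 737/18, 191,487, 737]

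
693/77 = 9 =9.00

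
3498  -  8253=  - 4755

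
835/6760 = 167/1352 = 0.12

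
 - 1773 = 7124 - 8897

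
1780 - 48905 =- 47125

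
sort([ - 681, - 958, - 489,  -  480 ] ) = [-958,  -  681, - 489, - 480] 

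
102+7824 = 7926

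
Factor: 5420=2^2*5^1*271^1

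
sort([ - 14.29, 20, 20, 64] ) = [ - 14.29, 20,20, 64]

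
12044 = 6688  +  5356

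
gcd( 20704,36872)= 8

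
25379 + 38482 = 63861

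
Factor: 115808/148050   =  2^4*3^( - 2 )*5^( - 2)*11^1 = 176/225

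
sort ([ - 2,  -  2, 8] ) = [-2, - 2,8] 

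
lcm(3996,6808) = 183816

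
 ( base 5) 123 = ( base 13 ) 2C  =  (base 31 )17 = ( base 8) 46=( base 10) 38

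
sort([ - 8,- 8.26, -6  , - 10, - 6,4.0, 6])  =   [ - 10,- 8.26 , - 8, - 6, - 6, 4.0, 6] 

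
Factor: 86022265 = 5^1*7^1*29^1*84751^1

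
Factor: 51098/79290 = 29/45 = 3^( - 2 ) * 5^(-1) * 29^1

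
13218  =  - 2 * ( - 6609) 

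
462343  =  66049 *7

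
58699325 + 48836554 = 107535879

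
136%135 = 1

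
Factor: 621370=2^1*  5^1*62137^1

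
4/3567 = 4/3567 = 0.00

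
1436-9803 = -8367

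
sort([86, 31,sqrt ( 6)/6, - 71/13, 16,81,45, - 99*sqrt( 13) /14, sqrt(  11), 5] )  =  [ - 99 * sqrt(13)/14, - 71/13, sqrt( 6)/6, sqrt( 11), 5, 16, 31, 45, 81,86 ] 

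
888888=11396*78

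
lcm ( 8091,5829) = 542097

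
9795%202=99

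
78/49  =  1 + 29/49 = 1.59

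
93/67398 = 31/22466 =0.00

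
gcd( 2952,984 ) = 984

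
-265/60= - 5  +  7/12  =  -4.42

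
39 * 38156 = 1488084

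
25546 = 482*53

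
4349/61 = 71+18/61 = 71.30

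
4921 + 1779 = 6700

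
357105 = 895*399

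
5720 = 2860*2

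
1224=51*24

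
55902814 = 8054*6941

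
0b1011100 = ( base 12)78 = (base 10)92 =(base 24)3K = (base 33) 2Q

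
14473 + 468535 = 483008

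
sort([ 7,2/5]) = [2/5,7]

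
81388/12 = 6782 + 1/3 = 6782.33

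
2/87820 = 1/43910 = 0.00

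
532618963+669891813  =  1202510776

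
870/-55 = -16 + 2/11 = - 15.82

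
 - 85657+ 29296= - 56361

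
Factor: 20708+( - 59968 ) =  - 39260 = - 2^2* 5^1 * 13^1*151^1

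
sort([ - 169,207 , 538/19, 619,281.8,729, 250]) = [-169, 538/19, 207, 250,281.8, 619, 729 ] 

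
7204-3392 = 3812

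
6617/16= 413 + 9/16 = 413.56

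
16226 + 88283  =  104509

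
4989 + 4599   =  9588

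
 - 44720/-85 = 8944/17 = 526.12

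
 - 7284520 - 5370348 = -12654868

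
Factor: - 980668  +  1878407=897739 = 881^1*1019^1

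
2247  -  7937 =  - 5690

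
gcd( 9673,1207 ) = 17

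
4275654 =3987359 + 288295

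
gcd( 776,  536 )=8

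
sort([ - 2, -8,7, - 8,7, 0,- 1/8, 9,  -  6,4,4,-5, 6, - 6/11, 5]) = [ - 8, - 8, - 6, - 5, - 2, - 6/11,-1/8, 0,4,4,5,6,7, 7, 9 ] 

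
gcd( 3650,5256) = 146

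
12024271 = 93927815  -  81903544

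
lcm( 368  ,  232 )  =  10672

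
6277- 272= 6005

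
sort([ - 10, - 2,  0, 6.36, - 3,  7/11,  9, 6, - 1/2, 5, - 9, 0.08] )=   [ - 10, - 9, - 3, - 2, - 1/2,  0 , 0.08 , 7/11, 5, 6,6.36, 9] 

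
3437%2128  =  1309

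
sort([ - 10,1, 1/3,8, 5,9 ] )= [- 10,1/3,1,5, 8,9] 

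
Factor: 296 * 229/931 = 67784/931  =  2^3  *  7^ ( - 2 )*19^( - 1) * 37^1*229^1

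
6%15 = 6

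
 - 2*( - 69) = 138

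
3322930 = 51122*65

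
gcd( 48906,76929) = 3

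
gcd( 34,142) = 2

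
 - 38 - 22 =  - 60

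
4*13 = 52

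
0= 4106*0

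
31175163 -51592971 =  - 20417808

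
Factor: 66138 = 2^1*3^1*73^1*151^1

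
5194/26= 2597/13 = 199.77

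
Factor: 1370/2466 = 3^( - 2)*5^1=5/9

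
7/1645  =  1/235 = 0.00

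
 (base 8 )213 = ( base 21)6d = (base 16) 8B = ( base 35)3Y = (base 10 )139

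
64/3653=64/3653 =0.02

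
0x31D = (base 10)797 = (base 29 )re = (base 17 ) 2cf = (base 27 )12e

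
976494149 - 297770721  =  678723428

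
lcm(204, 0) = 0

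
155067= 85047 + 70020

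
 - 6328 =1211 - 7539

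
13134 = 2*6567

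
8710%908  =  538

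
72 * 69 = 4968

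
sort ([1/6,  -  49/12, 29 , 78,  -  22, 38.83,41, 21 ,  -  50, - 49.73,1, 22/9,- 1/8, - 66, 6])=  [ - 66,-50, - 49.73, - 22, - 49/12,  -  1/8, 1/6, 1 , 22/9,6, 21, 29, 38.83 , 41 , 78]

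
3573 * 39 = 139347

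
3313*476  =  1576988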